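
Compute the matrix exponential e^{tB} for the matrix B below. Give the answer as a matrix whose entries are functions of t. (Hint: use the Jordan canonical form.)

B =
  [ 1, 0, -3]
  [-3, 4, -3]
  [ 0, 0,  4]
e^{tB} =
  [exp(t), 0, -exp(4*t) + exp(t)]
  [-exp(4*t) + exp(t), exp(4*t), -exp(4*t) + exp(t)]
  [0, 0, exp(4*t)]

Strategy: write B = P · J · P⁻¹ where J is a Jordan canonical form, so e^{tB} = P · e^{tJ} · P⁻¹, and e^{tJ} can be computed block-by-block.

B has Jordan form
J =
  [1, 0, 0]
  [0, 4, 0]
  [0, 0, 4]
(up to reordering of blocks).

Per-block formulas:
  For a 1×1 block at λ = 1: exp(t · [1]) = [e^(1t)].
  For a 1×1 block at λ = 4: exp(t · [4]) = [e^(4t)].

After assembling e^{tJ} and conjugating by P, we get:

e^{tB} =
  [exp(t), 0, -exp(4*t) + exp(t)]
  [-exp(4*t) + exp(t), exp(4*t), -exp(4*t) + exp(t)]
  [0, 0, exp(4*t)]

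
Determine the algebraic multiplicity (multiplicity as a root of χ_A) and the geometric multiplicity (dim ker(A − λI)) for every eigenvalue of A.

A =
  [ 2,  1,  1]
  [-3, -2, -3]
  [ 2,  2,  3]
λ = 1: alg = 3, geom = 2

Step 1 — factor the characteristic polynomial to read off the algebraic multiplicities:
  χ_A(x) = (x - 1)^3

Step 2 — compute geometric multiplicities via the rank-nullity identity g(λ) = n − rank(A − λI):
  rank(A − (1)·I) = 1, so dim ker(A − (1)·I) = n − 1 = 2

Summary:
  λ = 1: algebraic multiplicity = 3, geometric multiplicity = 2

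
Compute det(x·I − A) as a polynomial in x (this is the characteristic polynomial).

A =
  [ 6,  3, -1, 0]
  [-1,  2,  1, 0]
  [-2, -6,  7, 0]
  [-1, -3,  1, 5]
x^4 - 20*x^3 + 150*x^2 - 500*x + 625

Expanding det(x·I − A) (e.g. by cofactor expansion or by noting that A is similar to its Jordan form J, which has the same characteristic polynomial as A) gives
  χ_A(x) = x^4 - 20*x^3 + 150*x^2 - 500*x + 625
which factors as (x - 5)^4. The eigenvalues (with algebraic multiplicities) are λ = 5 with multiplicity 4.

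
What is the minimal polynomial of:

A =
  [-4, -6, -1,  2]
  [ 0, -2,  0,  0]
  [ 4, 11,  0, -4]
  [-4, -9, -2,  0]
x^4 + 6*x^3 + 12*x^2 + 8*x

The characteristic polynomial is χ_A(x) = x*(x + 2)^3, so the eigenvalues are known. The minimal polynomial is
  m_A(x) = Π_λ (x − λ)^{k_λ}
where k_λ is the size of the *largest* Jordan block for λ (equivalently, the smallest k with (A − λI)^k v = 0 for every generalised eigenvector v of λ).

  λ = -2: largest Jordan block has size 3, contributing (x + 2)^3
  λ = 0: largest Jordan block has size 1, contributing (x − 0)

So m_A(x) = x*(x + 2)^3 = x^4 + 6*x^3 + 12*x^2 + 8*x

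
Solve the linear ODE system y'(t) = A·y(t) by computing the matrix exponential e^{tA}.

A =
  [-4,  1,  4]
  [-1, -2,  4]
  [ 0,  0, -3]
e^{tA} =
  [-t*exp(-3*t) + exp(-3*t), t*exp(-3*t), 4*t*exp(-3*t)]
  [-t*exp(-3*t), t*exp(-3*t) + exp(-3*t), 4*t*exp(-3*t)]
  [0, 0, exp(-3*t)]

Strategy: write A = P · J · P⁻¹ where J is a Jordan canonical form, so e^{tA} = P · e^{tJ} · P⁻¹, and e^{tJ} can be computed block-by-block.

A has Jordan form
J =
  [-3,  1,  0]
  [ 0, -3,  0]
  [ 0,  0, -3]
(up to reordering of blocks).

Per-block formulas:
  For a 2×2 Jordan block J_2(-3): exp(t · J_2(-3)) = e^(-3t)·(I + t·N), where N is the 2×2 nilpotent shift.
  For a 1×1 block at λ = -3: exp(t · [-3]) = [e^(-3t)].

After assembling e^{tJ} and conjugating by P, we get:

e^{tA} =
  [-t*exp(-3*t) + exp(-3*t), t*exp(-3*t), 4*t*exp(-3*t)]
  [-t*exp(-3*t), t*exp(-3*t) + exp(-3*t), 4*t*exp(-3*t)]
  [0, 0, exp(-3*t)]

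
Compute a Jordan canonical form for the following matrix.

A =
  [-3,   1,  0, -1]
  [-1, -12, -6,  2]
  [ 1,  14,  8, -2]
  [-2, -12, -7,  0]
J_3(-3) ⊕ J_1(2)

The characteristic polynomial is
  det(x·I − A) = x^4 + 7*x^3 + 9*x^2 - 27*x - 54 = (x - 2)*(x + 3)^3

Eigenvalues and multiplicities (the geometric multiplicity of λ is n − rank(A − λI), which equals the number of Jordan blocks for λ):
  λ = -3: algebraic multiplicity = 3, geometric multiplicity = 1
  λ = 2: algebraic multiplicity = 1, geometric multiplicity = 1

Determining the block sizes for each eigenvalue:
  λ = -3: one block (gm = 1), so the single block has size am = 3 → block sizes [3]
  λ = 2: one block (gm = 1), so the single block has size am = 1 → block sizes [1]

Assembling the blocks gives a Jordan form
J =
  [-3,  1,  0, 0]
  [ 0, -3,  1, 0]
  [ 0,  0, -3, 0]
  [ 0,  0,  0, 2]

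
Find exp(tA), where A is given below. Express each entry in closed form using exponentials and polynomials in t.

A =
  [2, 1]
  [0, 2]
e^{tA} =
  [exp(2*t), t*exp(2*t)]
  [0, exp(2*t)]

Strategy: write A = P · J · P⁻¹ where J is a Jordan canonical form, so e^{tA} = P · e^{tJ} · P⁻¹, and e^{tJ} can be computed block-by-block.

A has Jordan form
J =
  [2, 1]
  [0, 2]
(up to reordering of blocks).

Per-block formulas:
  For a 2×2 Jordan block J_2(2): exp(t · J_2(2)) = e^(2t)·(I + t·N), where N is the 2×2 nilpotent shift.

After assembling e^{tJ} and conjugating by P, we get:

e^{tA} =
  [exp(2*t), t*exp(2*t)]
  [0, exp(2*t)]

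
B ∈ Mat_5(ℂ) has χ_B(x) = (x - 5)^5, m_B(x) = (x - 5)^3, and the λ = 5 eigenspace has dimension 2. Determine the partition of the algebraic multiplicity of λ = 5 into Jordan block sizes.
Block sizes for λ = 5: [3, 2]

Step 1 — from the characteristic polynomial, algebraic multiplicity of λ = 5 is 5. From dim ker(B − (5)·I) = 2, there are exactly 2 Jordan blocks for λ = 5.
Step 2 — from the minimal polynomial, the factor (x − 5)^3 tells us the largest block for λ = 5 has size 3.
Step 3 — with total size 5, 2 blocks, and largest block 3, the block sizes (in nonincreasing order) are [3, 2].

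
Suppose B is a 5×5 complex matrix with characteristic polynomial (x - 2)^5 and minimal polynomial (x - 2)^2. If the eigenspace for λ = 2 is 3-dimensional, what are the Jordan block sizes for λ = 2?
Block sizes for λ = 2: [2, 2, 1]

Step 1 — from the characteristic polynomial, algebraic multiplicity of λ = 2 is 5. From dim ker(B − (2)·I) = 3, there are exactly 3 Jordan blocks for λ = 2.
Step 2 — from the minimal polynomial, the factor (x − 2)^2 tells us the largest block for λ = 2 has size 2.
Step 3 — with total size 5, 3 blocks, and largest block 2, the block sizes (in nonincreasing order) are [2, 2, 1].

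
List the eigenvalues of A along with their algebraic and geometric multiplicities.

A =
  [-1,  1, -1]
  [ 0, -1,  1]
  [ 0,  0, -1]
λ = -1: alg = 3, geom = 1

Step 1 — factor the characteristic polynomial to read off the algebraic multiplicities:
  χ_A(x) = (x + 1)^3

Step 2 — compute geometric multiplicities via the rank-nullity identity g(λ) = n − rank(A − λI):
  rank(A − (-1)·I) = 2, so dim ker(A − (-1)·I) = n − 2 = 1

Summary:
  λ = -1: algebraic multiplicity = 3, geometric multiplicity = 1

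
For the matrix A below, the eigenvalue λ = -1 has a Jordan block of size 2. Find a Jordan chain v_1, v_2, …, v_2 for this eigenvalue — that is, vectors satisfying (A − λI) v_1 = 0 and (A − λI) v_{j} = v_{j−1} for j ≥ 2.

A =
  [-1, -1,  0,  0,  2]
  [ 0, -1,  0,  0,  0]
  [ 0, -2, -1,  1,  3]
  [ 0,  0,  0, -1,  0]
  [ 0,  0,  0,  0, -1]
A Jordan chain for λ = -1 of length 2:
v_1 = (-1, 0, -2, 0, 0)ᵀ
v_2 = (0, 1, 0, 0, 0)ᵀ

Let N = A − (-1)·I. We want v_2 with N^2 v_2 = 0 but N^1 v_2 ≠ 0; then v_{j-1} := N · v_j for j = 2, …, 2.

Pick v_2 = (0, 1, 0, 0, 0)ᵀ.
Then v_1 = N · v_2 = (-1, 0, -2, 0, 0)ᵀ.

Sanity check: (A − (-1)·I) v_1 = (0, 0, 0, 0, 0)ᵀ = 0. ✓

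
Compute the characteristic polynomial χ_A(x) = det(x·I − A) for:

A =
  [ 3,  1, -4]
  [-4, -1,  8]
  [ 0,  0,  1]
x^3 - 3*x^2 + 3*x - 1

Expanding det(x·I − A) (e.g. by cofactor expansion or by noting that A is similar to its Jordan form J, which has the same characteristic polynomial as A) gives
  χ_A(x) = x^3 - 3*x^2 + 3*x - 1
which factors as (x - 1)^3. The eigenvalues (with algebraic multiplicities) are λ = 1 with multiplicity 3.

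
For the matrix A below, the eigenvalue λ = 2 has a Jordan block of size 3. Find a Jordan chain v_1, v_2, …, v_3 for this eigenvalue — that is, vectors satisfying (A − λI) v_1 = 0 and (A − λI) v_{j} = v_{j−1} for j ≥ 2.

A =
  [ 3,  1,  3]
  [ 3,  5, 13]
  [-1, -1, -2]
A Jordan chain for λ = 2 of length 3:
v_1 = (1, -1, 0)ᵀ
v_2 = (1, 3, -1)ᵀ
v_3 = (1, 0, 0)ᵀ

Let N = A − (2)·I. We want v_3 with N^3 v_3 = 0 but N^2 v_3 ≠ 0; then v_{j-1} := N · v_j for j = 3, …, 2.

Pick v_3 = (1, 0, 0)ᵀ.
Then v_2 = N · v_3 = (1, 3, -1)ᵀ.
Then v_1 = N · v_2 = (1, -1, 0)ᵀ.

Sanity check: (A − (2)·I) v_1 = (0, 0, 0)ᵀ = 0. ✓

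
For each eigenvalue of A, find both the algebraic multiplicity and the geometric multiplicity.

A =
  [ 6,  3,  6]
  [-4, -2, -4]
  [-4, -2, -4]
λ = 0: alg = 3, geom = 2

Step 1 — factor the characteristic polynomial to read off the algebraic multiplicities:
  χ_A(x) = x^3

Step 2 — compute geometric multiplicities via the rank-nullity identity g(λ) = n − rank(A − λI):
  rank(A − (0)·I) = 1, so dim ker(A − (0)·I) = n − 1 = 2

Summary:
  λ = 0: algebraic multiplicity = 3, geometric multiplicity = 2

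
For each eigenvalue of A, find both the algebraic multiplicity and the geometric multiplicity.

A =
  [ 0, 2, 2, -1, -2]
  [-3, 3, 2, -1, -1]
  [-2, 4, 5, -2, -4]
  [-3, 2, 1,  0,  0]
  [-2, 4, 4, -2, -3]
λ = 1: alg = 5, geom = 2

Step 1 — factor the characteristic polynomial to read off the algebraic multiplicities:
  χ_A(x) = (x - 1)^5

Step 2 — compute geometric multiplicities via the rank-nullity identity g(λ) = n − rank(A − λI):
  rank(A − (1)·I) = 3, so dim ker(A − (1)·I) = n − 3 = 2

Summary:
  λ = 1: algebraic multiplicity = 5, geometric multiplicity = 2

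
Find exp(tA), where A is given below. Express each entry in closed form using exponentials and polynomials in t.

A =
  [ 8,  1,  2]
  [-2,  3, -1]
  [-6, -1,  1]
e^{tA} =
  [t^2*exp(4*t) + 4*t*exp(4*t) + exp(4*t), t^2*exp(4*t)/2 + t*exp(4*t), t^2*exp(4*t)/2 + 2*t*exp(4*t)]
  [-2*t*exp(4*t), -t*exp(4*t) + exp(4*t), -t*exp(4*t)]
  [-2*t^2*exp(4*t) - 6*t*exp(4*t), -t^2*exp(4*t) - t*exp(4*t), -t^2*exp(4*t) - 3*t*exp(4*t) + exp(4*t)]

Strategy: write A = P · J · P⁻¹ where J is a Jordan canonical form, so e^{tA} = P · e^{tJ} · P⁻¹, and e^{tJ} can be computed block-by-block.

A has Jordan form
J =
  [4, 1, 0]
  [0, 4, 1]
  [0, 0, 4]
(up to reordering of blocks).

Per-block formulas:
  For a 3×3 Jordan block J_3(4): exp(t · J_3(4)) = e^(4t)·(I + t·N + (t^2/2)·N^2), where N is the 3×3 nilpotent shift.

After assembling e^{tJ} and conjugating by P, we get:

e^{tA} =
  [t^2*exp(4*t) + 4*t*exp(4*t) + exp(4*t), t^2*exp(4*t)/2 + t*exp(4*t), t^2*exp(4*t)/2 + 2*t*exp(4*t)]
  [-2*t*exp(4*t), -t*exp(4*t) + exp(4*t), -t*exp(4*t)]
  [-2*t^2*exp(4*t) - 6*t*exp(4*t), -t^2*exp(4*t) - t*exp(4*t), -t^2*exp(4*t) - 3*t*exp(4*t) + exp(4*t)]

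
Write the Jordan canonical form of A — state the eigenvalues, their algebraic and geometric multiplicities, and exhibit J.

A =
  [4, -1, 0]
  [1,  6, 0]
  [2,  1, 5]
J_3(5)

The characteristic polynomial is
  det(x·I − A) = x^3 - 15*x^2 + 75*x - 125 = (x - 5)^3

Eigenvalues and multiplicities (the geometric multiplicity of λ is n − rank(A − λI), which equals the number of Jordan blocks for λ):
  λ = 5: algebraic multiplicity = 3, geometric multiplicity = 1

Determining the block sizes for each eigenvalue:
  λ = 5: one block (gm = 1), so the single block has size am = 3 → block sizes [3]

Assembling the blocks gives a Jordan form
J =
  [5, 1, 0]
  [0, 5, 1]
  [0, 0, 5]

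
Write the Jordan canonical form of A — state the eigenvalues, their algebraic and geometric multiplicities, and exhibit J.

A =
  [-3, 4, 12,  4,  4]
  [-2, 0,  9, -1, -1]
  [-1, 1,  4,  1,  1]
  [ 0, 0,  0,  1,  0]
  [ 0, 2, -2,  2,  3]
J_3(1) ⊕ J_1(1) ⊕ J_1(1)

The characteristic polynomial is
  det(x·I − A) = x^5 - 5*x^4 + 10*x^3 - 10*x^2 + 5*x - 1 = (x - 1)^5

Eigenvalues and multiplicities (the geometric multiplicity of λ is n − rank(A − λI), which equals the number of Jordan blocks for λ):
  λ = 1: algebraic multiplicity = 5, geometric multiplicity = 3

Determining the block sizes for each eigenvalue:
  λ = 1: with am = 5 and gm = 3, the partition is not yet determined (e.g. several partitions of 5 into 3 parts exist). Let N = A − (1)·I. Computing rank(N^1) = 2, rank(N^2) = 1, rank(N^3) = 0; the number of blocks of size ≥ j is rank(N^{j−1}) − rank(N^j), giving [3, 1, 1]. So we have 1 block(s) of size 3, 2 block(s) of size 1 → block sizes [3, 1, 1]

Assembling the blocks gives a Jordan form
J =
  [1, 1, 0, 0, 0]
  [0, 1, 1, 0, 0]
  [0, 0, 1, 0, 0]
  [0, 0, 0, 1, 0]
  [0, 0, 0, 0, 1]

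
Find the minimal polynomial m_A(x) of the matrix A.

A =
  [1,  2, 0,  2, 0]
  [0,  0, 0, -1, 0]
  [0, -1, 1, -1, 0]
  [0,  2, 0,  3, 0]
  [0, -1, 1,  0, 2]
x^2 - 3*x + 2

The characteristic polynomial is χ_A(x) = (x - 2)^2*(x - 1)^3, so the eigenvalues are known. The minimal polynomial is
  m_A(x) = Π_λ (x − λ)^{k_λ}
where k_λ is the size of the *largest* Jordan block for λ (equivalently, the smallest k with (A − λI)^k v = 0 for every generalised eigenvector v of λ).

  λ = 1: largest Jordan block has size 1, contributing (x − 1)
  λ = 2: largest Jordan block has size 1, contributing (x − 2)

So m_A(x) = (x - 2)*(x - 1) = x^2 - 3*x + 2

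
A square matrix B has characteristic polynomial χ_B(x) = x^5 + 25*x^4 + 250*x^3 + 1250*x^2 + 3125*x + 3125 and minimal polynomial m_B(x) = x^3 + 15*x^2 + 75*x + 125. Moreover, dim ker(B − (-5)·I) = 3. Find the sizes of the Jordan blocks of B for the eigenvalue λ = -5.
Block sizes for λ = -5: [3, 1, 1]

Step 1 — from the characteristic polynomial, algebraic multiplicity of λ = -5 is 5. From dim ker(B − (-5)·I) = 3, there are exactly 3 Jordan blocks for λ = -5.
Step 2 — from the minimal polynomial, the factor (x + 5)^3 tells us the largest block for λ = -5 has size 3.
Step 3 — with total size 5, 3 blocks, and largest block 3, the block sizes (in nonincreasing order) are [3, 1, 1].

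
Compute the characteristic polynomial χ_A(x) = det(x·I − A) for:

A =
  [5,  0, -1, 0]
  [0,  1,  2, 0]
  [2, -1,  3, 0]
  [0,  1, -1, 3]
x^4 - 12*x^3 + 54*x^2 - 108*x + 81

Expanding det(x·I − A) (e.g. by cofactor expansion or by noting that A is similar to its Jordan form J, which has the same characteristic polynomial as A) gives
  χ_A(x) = x^4 - 12*x^3 + 54*x^2 - 108*x + 81
which factors as (x - 3)^4. The eigenvalues (with algebraic multiplicities) are λ = 3 with multiplicity 4.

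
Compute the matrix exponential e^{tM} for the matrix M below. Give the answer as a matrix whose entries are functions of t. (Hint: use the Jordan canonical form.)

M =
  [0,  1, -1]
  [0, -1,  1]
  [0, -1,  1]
e^{tM} =
  [1, t, -t]
  [0, 1 - t, t]
  [0, -t, t + 1]

Strategy: write M = P · J · P⁻¹ where J is a Jordan canonical form, so e^{tM} = P · e^{tJ} · P⁻¹, and e^{tJ} can be computed block-by-block.

M has Jordan form
J =
  [0, 1, 0]
  [0, 0, 0]
  [0, 0, 0]
(up to reordering of blocks).

Per-block formulas:
  For a 2×2 Jordan block J_2(0): exp(t · J_2(0)) = e^(0t)·(I + t·N), where N is the 2×2 nilpotent shift.
  For a 1×1 block at λ = 0: exp(t · [0]) = [e^(0t)].

After assembling e^{tJ} and conjugating by P, we get:

e^{tM} =
  [1, t, -t]
  [0, 1 - t, t]
  [0, -t, t + 1]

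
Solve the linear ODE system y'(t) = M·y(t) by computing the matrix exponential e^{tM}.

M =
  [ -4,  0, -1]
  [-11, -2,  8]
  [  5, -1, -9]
e^{tM} =
  [-2*t^2*exp(-5*t) + t*exp(-5*t) + exp(-5*t), t^2*exp(-5*t)/2, 3*t^2*exp(-5*t)/2 - t*exp(-5*t)]
  [-2*t^2*exp(-5*t) - 11*t*exp(-5*t), t^2*exp(-5*t)/2 + 3*t*exp(-5*t) + exp(-5*t), 3*t^2*exp(-5*t)/2 + 8*t*exp(-5*t)]
  [-2*t^2*exp(-5*t) + 5*t*exp(-5*t), t^2*exp(-5*t)/2 - t*exp(-5*t), 3*t^2*exp(-5*t)/2 - 4*t*exp(-5*t) + exp(-5*t)]

Strategy: write M = P · J · P⁻¹ where J is a Jordan canonical form, so e^{tM} = P · e^{tJ} · P⁻¹, and e^{tJ} can be computed block-by-block.

M has Jordan form
J =
  [-5,  1,  0]
  [ 0, -5,  1]
  [ 0,  0, -5]
(up to reordering of blocks).

Per-block formulas:
  For a 3×3 Jordan block J_3(-5): exp(t · J_3(-5)) = e^(-5t)·(I + t·N + (t^2/2)·N^2), where N is the 3×3 nilpotent shift.

After assembling e^{tJ} and conjugating by P, we get:

e^{tM} =
  [-2*t^2*exp(-5*t) + t*exp(-5*t) + exp(-5*t), t^2*exp(-5*t)/2, 3*t^2*exp(-5*t)/2 - t*exp(-5*t)]
  [-2*t^2*exp(-5*t) - 11*t*exp(-5*t), t^2*exp(-5*t)/2 + 3*t*exp(-5*t) + exp(-5*t), 3*t^2*exp(-5*t)/2 + 8*t*exp(-5*t)]
  [-2*t^2*exp(-5*t) + 5*t*exp(-5*t), t^2*exp(-5*t)/2 - t*exp(-5*t), 3*t^2*exp(-5*t)/2 - 4*t*exp(-5*t) + exp(-5*t)]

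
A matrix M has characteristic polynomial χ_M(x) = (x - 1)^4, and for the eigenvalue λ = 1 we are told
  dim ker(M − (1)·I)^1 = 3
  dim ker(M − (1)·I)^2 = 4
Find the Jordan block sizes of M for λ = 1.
Block sizes for λ = 1: [2, 1, 1]

From the dimensions of kernels of powers, the number of Jordan blocks of size at least j is d_j − d_{j−1} where d_j = dim ker(N^j) (with d_0 = 0). Computing the differences gives [3, 1].
The number of blocks of size exactly k is (#blocks of size ≥ k) − (#blocks of size ≥ k + 1), so the partition is: 2 block(s) of size 1, 1 block(s) of size 2.
In nonincreasing order the block sizes are [2, 1, 1].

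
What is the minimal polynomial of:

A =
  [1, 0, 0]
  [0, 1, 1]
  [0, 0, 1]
x^2 - 2*x + 1

The characteristic polynomial is χ_A(x) = (x - 1)^3, so the eigenvalues are known. The minimal polynomial is
  m_A(x) = Π_λ (x − λ)^{k_λ}
where k_λ is the size of the *largest* Jordan block for λ (equivalently, the smallest k with (A − λI)^k v = 0 for every generalised eigenvector v of λ).

  λ = 1: largest Jordan block has size 2, contributing (x − 1)^2

So m_A(x) = (x - 1)^2 = x^2 - 2*x + 1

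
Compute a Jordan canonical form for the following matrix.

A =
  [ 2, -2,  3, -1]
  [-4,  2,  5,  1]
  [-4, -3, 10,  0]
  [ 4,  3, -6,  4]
J_3(4) ⊕ J_1(6)

The characteristic polynomial is
  det(x·I − A) = x^4 - 18*x^3 + 120*x^2 - 352*x + 384 = (x - 6)*(x - 4)^3

Eigenvalues and multiplicities (the geometric multiplicity of λ is n − rank(A − λI), which equals the number of Jordan blocks for λ):
  λ = 4: algebraic multiplicity = 3, geometric multiplicity = 1
  λ = 6: algebraic multiplicity = 1, geometric multiplicity = 1

Determining the block sizes for each eigenvalue:
  λ = 4: one block (gm = 1), so the single block has size am = 3 → block sizes [3]
  λ = 6: one block (gm = 1), so the single block has size am = 1 → block sizes [1]

Assembling the blocks gives a Jordan form
J =
  [4, 1, 0, 0]
  [0, 4, 1, 0]
  [0, 0, 4, 0]
  [0, 0, 0, 6]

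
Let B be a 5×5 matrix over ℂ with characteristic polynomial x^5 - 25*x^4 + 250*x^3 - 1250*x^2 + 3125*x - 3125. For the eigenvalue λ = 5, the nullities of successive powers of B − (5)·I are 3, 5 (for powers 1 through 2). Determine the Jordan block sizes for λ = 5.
Block sizes for λ = 5: [2, 2, 1]

From the dimensions of kernels of powers, the number of Jordan blocks of size at least j is d_j − d_{j−1} where d_j = dim ker(N^j) (with d_0 = 0). Computing the differences gives [3, 2].
The number of blocks of size exactly k is (#blocks of size ≥ k) − (#blocks of size ≥ k + 1), so the partition is: 1 block(s) of size 1, 2 block(s) of size 2.
In nonincreasing order the block sizes are [2, 2, 1].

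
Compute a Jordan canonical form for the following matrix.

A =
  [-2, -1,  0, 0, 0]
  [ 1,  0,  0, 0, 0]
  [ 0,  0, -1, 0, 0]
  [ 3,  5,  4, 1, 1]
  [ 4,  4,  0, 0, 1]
J_2(-1) ⊕ J_1(-1) ⊕ J_2(1)

The characteristic polynomial is
  det(x·I − A) = x^5 + x^4 - 2*x^3 - 2*x^2 + x + 1 = (x - 1)^2*(x + 1)^3

Eigenvalues and multiplicities (the geometric multiplicity of λ is n − rank(A − λI), which equals the number of Jordan blocks for λ):
  λ = -1: algebraic multiplicity = 3, geometric multiplicity = 2
  λ = 1: algebraic multiplicity = 2, geometric multiplicity = 1

Determining the block sizes for each eigenvalue:
  λ = -1: 2 blocks summing to 3 forces exactly one block of size 2 and the rest size 1 → block sizes [2, 1]
  λ = 1: one block (gm = 1), so the single block has size am = 2 → block sizes [2]

Assembling the blocks gives a Jordan form
J =
  [-1,  1,  0, 0, 0]
  [ 0, -1,  0, 0, 0]
  [ 0,  0, -1, 0, 0]
  [ 0,  0,  0, 1, 1]
  [ 0,  0,  0, 0, 1]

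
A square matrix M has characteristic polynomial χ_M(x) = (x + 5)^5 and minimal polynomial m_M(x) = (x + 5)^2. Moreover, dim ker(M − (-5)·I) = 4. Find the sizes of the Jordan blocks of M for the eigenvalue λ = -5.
Block sizes for λ = -5: [2, 1, 1, 1]

Step 1 — from the characteristic polynomial, algebraic multiplicity of λ = -5 is 5. From dim ker(M − (-5)·I) = 4, there are exactly 4 Jordan blocks for λ = -5.
Step 2 — from the minimal polynomial, the factor (x + 5)^2 tells us the largest block for λ = -5 has size 2.
Step 3 — with total size 5, 4 blocks, and largest block 2, the block sizes (in nonincreasing order) are [2, 1, 1, 1].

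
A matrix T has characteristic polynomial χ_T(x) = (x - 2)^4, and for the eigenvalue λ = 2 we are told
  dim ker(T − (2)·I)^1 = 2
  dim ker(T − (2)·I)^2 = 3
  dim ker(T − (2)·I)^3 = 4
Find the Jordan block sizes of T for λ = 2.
Block sizes for λ = 2: [3, 1]

From the dimensions of kernels of powers, the number of Jordan blocks of size at least j is d_j − d_{j−1} where d_j = dim ker(N^j) (with d_0 = 0). Computing the differences gives [2, 1, 1].
The number of blocks of size exactly k is (#blocks of size ≥ k) − (#blocks of size ≥ k + 1), so the partition is: 1 block(s) of size 1, 1 block(s) of size 3.
In nonincreasing order the block sizes are [3, 1].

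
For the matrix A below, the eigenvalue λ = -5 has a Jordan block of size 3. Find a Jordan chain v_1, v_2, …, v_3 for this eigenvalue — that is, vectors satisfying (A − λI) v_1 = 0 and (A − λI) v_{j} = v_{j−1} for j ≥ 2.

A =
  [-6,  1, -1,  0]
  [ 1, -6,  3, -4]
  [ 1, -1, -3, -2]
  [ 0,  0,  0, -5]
A Jordan chain for λ = -5 of length 3:
v_1 = (1, 1, 0, 0)ᵀ
v_2 = (-1, 1, 1, 0)ᵀ
v_3 = (1, 0, 0, 0)ᵀ

Let N = A − (-5)·I. We want v_3 with N^3 v_3 = 0 but N^2 v_3 ≠ 0; then v_{j-1} := N · v_j for j = 3, …, 2.

Pick v_3 = (1, 0, 0, 0)ᵀ.
Then v_2 = N · v_3 = (-1, 1, 1, 0)ᵀ.
Then v_1 = N · v_2 = (1, 1, 0, 0)ᵀ.

Sanity check: (A − (-5)·I) v_1 = (0, 0, 0, 0)ᵀ = 0. ✓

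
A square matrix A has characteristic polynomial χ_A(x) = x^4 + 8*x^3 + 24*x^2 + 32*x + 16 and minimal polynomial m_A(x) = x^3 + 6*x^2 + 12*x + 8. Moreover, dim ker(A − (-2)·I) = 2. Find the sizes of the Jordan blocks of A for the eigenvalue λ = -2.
Block sizes for λ = -2: [3, 1]

Step 1 — from the characteristic polynomial, algebraic multiplicity of λ = -2 is 4. From dim ker(A − (-2)·I) = 2, there are exactly 2 Jordan blocks for λ = -2.
Step 2 — from the minimal polynomial, the factor (x + 2)^3 tells us the largest block for λ = -2 has size 3.
Step 3 — with total size 4, 2 blocks, and largest block 3, the block sizes (in nonincreasing order) are [3, 1].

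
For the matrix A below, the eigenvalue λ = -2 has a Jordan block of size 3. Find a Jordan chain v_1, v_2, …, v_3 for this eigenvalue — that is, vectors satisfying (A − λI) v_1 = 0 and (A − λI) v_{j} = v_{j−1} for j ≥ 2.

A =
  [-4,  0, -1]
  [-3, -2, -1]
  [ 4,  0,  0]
A Jordan chain for λ = -2 of length 3:
v_1 = (0, 2, 0)ᵀ
v_2 = (-2, -3, 4)ᵀ
v_3 = (1, 0, 0)ᵀ

Let N = A − (-2)·I. We want v_3 with N^3 v_3 = 0 but N^2 v_3 ≠ 0; then v_{j-1} := N · v_j for j = 3, …, 2.

Pick v_3 = (1, 0, 0)ᵀ.
Then v_2 = N · v_3 = (-2, -3, 4)ᵀ.
Then v_1 = N · v_2 = (0, 2, 0)ᵀ.

Sanity check: (A − (-2)·I) v_1 = (0, 0, 0)ᵀ = 0. ✓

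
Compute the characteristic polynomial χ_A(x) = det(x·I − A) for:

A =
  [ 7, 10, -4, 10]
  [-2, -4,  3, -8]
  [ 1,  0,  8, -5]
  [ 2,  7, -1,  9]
x^4 - 20*x^3 + 150*x^2 - 500*x + 625

Expanding det(x·I − A) (e.g. by cofactor expansion or by noting that A is similar to its Jordan form J, which has the same characteristic polynomial as A) gives
  χ_A(x) = x^4 - 20*x^3 + 150*x^2 - 500*x + 625
which factors as (x - 5)^4. The eigenvalues (with algebraic multiplicities) are λ = 5 with multiplicity 4.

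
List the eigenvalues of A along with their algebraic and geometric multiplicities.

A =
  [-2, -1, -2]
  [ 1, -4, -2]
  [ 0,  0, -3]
λ = -3: alg = 3, geom = 2

Step 1 — factor the characteristic polynomial to read off the algebraic multiplicities:
  χ_A(x) = (x + 3)^3

Step 2 — compute geometric multiplicities via the rank-nullity identity g(λ) = n − rank(A − λI):
  rank(A − (-3)·I) = 1, so dim ker(A − (-3)·I) = n − 1 = 2

Summary:
  λ = -3: algebraic multiplicity = 3, geometric multiplicity = 2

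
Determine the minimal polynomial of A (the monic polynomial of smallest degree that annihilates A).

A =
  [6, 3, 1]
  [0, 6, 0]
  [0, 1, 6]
x^3 - 18*x^2 + 108*x - 216

The characteristic polynomial is χ_A(x) = (x - 6)^3, so the eigenvalues are known. The minimal polynomial is
  m_A(x) = Π_λ (x − λ)^{k_λ}
where k_λ is the size of the *largest* Jordan block for λ (equivalently, the smallest k with (A − λI)^k v = 0 for every generalised eigenvector v of λ).

  λ = 6: largest Jordan block has size 3, contributing (x − 6)^3

So m_A(x) = (x - 6)^3 = x^3 - 18*x^2 + 108*x - 216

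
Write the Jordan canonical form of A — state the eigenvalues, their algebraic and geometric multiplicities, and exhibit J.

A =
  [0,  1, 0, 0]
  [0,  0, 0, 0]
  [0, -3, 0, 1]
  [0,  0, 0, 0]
J_2(0) ⊕ J_2(0)

The characteristic polynomial is
  det(x·I − A) = x^4

Eigenvalues and multiplicities (the geometric multiplicity of λ is n − rank(A − λI), which equals the number of Jordan blocks for λ):
  λ = 0: algebraic multiplicity = 4, geometric multiplicity = 2

Determining the block sizes for each eigenvalue:
  λ = 0: with am = 4 and gm = 2, the partition is not yet determined (e.g. several partitions of 4 into 2 parts exist). Let N = A − (0)·I. Computing rank(N^1) = 2, rank(N^2) = 0; the number of blocks of size ≥ j is rank(N^{j−1}) − rank(N^j), giving [2, 2]. So we have 2 block(s) of size 2 → block sizes [2, 2]

Assembling the blocks gives a Jordan form
J =
  [0, 1, 0, 0]
  [0, 0, 0, 0]
  [0, 0, 0, 1]
  [0, 0, 0, 0]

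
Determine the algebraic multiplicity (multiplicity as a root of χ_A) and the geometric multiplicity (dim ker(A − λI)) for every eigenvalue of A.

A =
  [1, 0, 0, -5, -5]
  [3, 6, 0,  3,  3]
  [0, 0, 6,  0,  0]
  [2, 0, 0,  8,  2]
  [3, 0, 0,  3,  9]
λ = 6: alg = 5, geom = 4

Step 1 — factor the characteristic polynomial to read off the algebraic multiplicities:
  χ_A(x) = (x - 6)^5

Step 2 — compute geometric multiplicities via the rank-nullity identity g(λ) = n − rank(A − λI):
  rank(A − (6)·I) = 1, so dim ker(A − (6)·I) = n − 1 = 4

Summary:
  λ = 6: algebraic multiplicity = 5, geometric multiplicity = 4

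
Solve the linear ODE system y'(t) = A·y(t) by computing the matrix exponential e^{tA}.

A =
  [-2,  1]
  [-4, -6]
e^{tA} =
  [2*t*exp(-4*t) + exp(-4*t), t*exp(-4*t)]
  [-4*t*exp(-4*t), -2*t*exp(-4*t) + exp(-4*t)]

Strategy: write A = P · J · P⁻¹ where J is a Jordan canonical form, so e^{tA} = P · e^{tJ} · P⁻¹, and e^{tJ} can be computed block-by-block.

A has Jordan form
J =
  [-4,  1]
  [ 0, -4]
(up to reordering of blocks).

Per-block formulas:
  For a 2×2 Jordan block J_2(-4): exp(t · J_2(-4)) = e^(-4t)·(I + t·N), where N is the 2×2 nilpotent shift.

After assembling e^{tJ} and conjugating by P, we get:

e^{tA} =
  [2*t*exp(-4*t) + exp(-4*t), t*exp(-4*t)]
  [-4*t*exp(-4*t), -2*t*exp(-4*t) + exp(-4*t)]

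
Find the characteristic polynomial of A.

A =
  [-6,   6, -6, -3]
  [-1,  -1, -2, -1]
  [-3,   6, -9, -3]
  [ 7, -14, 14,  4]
x^4 + 12*x^3 + 54*x^2 + 108*x + 81

Expanding det(x·I − A) (e.g. by cofactor expansion or by noting that A is similar to its Jordan form J, which has the same characteristic polynomial as A) gives
  χ_A(x) = x^4 + 12*x^3 + 54*x^2 + 108*x + 81
which factors as (x + 3)^4. The eigenvalues (with algebraic multiplicities) are λ = -3 with multiplicity 4.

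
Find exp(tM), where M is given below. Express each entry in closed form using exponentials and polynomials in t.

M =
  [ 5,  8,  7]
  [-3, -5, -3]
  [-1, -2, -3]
e^{tM} =
  [t*exp(-2*t) + 2*exp(t) - exp(-2*t), 2*t*exp(-2*t) + 2*exp(t) - 2*exp(-2*t), t*exp(-2*t) + 2*exp(t) - 2*exp(-2*t)]
  [-exp(t) + exp(-2*t), -exp(t) + 2*exp(-2*t), -exp(t) + exp(-2*t)]
  [-t*exp(-2*t), -2*t*exp(-2*t), -t*exp(-2*t) + exp(-2*t)]

Strategy: write M = P · J · P⁻¹ where J is a Jordan canonical form, so e^{tM} = P · e^{tJ} · P⁻¹, and e^{tJ} can be computed block-by-block.

M has Jordan form
J =
  [-2,  1, 0]
  [ 0, -2, 0]
  [ 0,  0, 1]
(up to reordering of blocks).

Per-block formulas:
  For a 1×1 block at λ = 1: exp(t · [1]) = [e^(1t)].
  For a 2×2 Jordan block J_2(-2): exp(t · J_2(-2)) = e^(-2t)·(I + t·N), where N is the 2×2 nilpotent shift.

After assembling e^{tJ} and conjugating by P, we get:

e^{tM} =
  [t*exp(-2*t) + 2*exp(t) - exp(-2*t), 2*t*exp(-2*t) + 2*exp(t) - 2*exp(-2*t), t*exp(-2*t) + 2*exp(t) - 2*exp(-2*t)]
  [-exp(t) + exp(-2*t), -exp(t) + 2*exp(-2*t), -exp(t) + exp(-2*t)]
  [-t*exp(-2*t), -2*t*exp(-2*t), -t*exp(-2*t) + exp(-2*t)]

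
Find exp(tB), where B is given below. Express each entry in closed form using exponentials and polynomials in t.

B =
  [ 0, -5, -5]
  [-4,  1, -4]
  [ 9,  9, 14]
e^{tB} =
  [-5*t*exp(5*t) + exp(5*t), -5*t*exp(5*t), -5*t*exp(5*t)]
  [-4*t*exp(5*t), -4*t*exp(5*t) + exp(5*t), -4*t*exp(5*t)]
  [9*t*exp(5*t), 9*t*exp(5*t), 9*t*exp(5*t) + exp(5*t)]

Strategy: write B = P · J · P⁻¹ where J is a Jordan canonical form, so e^{tB} = P · e^{tJ} · P⁻¹, and e^{tJ} can be computed block-by-block.

B has Jordan form
J =
  [5, 1, 0]
  [0, 5, 0]
  [0, 0, 5]
(up to reordering of blocks).

Per-block formulas:
  For a 2×2 Jordan block J_2(5): exp(t · J_2(5)) = e^(5t)·(I + t·N), where N is the 2×2 nilpotent shift.
  For a 1×1 block at λ = 5: exp(t · [5]) = [e^(5t)].

After assembling e^{tJ} and conjugating by P, we get:

e^{tB} =
  [-5*t*exp(5*t) + exp(5*t), -5*t*exp(5*t), -5*t*exp(5*t)]
  [-4*t*exp(5*t), -4*t*exp(5*t) + exp(5*t), -4*t*exp(5*t)]
  [9*t*exp(5*t), 9*t*exp(5*t), 9*t*exp(5*t) + exp(5*t)]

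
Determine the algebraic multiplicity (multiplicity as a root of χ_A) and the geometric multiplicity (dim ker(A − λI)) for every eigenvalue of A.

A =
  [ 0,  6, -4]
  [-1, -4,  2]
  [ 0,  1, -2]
λ = -2: alg = 3, geom = 1

Step 1 — factor the characteristic polynomial to read off the algebraic multiplicities:
  χ_A(x) = (x + 2)^3

Step 2 — compute geometric multiplicities via the rank-nullity identity g(λ) = n − rank(A − λI):
  rank(A − (-2)·I) = 2, so dim ker(A − (-2)·I) = n − 2 = 1

Summary:
  λ = -2: algebraic multiplicity = 3, geometric multiplicity = 1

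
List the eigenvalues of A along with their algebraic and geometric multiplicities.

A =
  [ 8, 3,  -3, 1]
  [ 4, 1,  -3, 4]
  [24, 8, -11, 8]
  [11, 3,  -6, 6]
λ = 1: alg = 4, geom = 2

Step 1 — factor the characteristic polynomial to read off the algebraic multiplicities:
  χ_A(x) = (x - 1)^4

Step 2 — compute geometric multiplicities via the rank-nullity identity g(λ) = n − rank(A − λI):
  rank(A − (1)·I) = 2, so dim ker(A − (1)·I) = n − 2 = 2

Summary:
  λ = 1: algebraic multiplicity = 4, geometric multiplicity = 2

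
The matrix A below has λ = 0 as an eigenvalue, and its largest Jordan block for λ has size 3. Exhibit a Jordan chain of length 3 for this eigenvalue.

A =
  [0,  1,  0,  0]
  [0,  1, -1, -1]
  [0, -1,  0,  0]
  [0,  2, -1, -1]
A Jordan chain for λ = 0 of length 3:
v_1 = (1, 0, -1, 1)ᵀ
v_2 = (1, 1, -1, 2)ᵀ
v_3 = (0, 1, 0, 0)ᵀ

Let N = A − (0)·I. We want v_3 with N^3 v_3 = 0 but N^2 v_3 ≠ 0; then v_{j-1} := N · v_j for j = 3, …, 2.

Pick v_3 = (0, 1, 0, 0)ᵀ.
Then v_2 = N · v_3 = (1, 1, -1, 2)ᵀ.
Then v_1 = N · v_2 = (1, 0, -1, 1)ᵀ.

Sanity check: (A − (0)·I) v_1 = (0, 0, 0, 0)ᵀ = 0. ✓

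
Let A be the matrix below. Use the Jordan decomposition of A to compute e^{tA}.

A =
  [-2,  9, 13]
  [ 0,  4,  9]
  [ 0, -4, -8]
e^{tA} =
  [exp(-2*t), t^2*exp(-2*t) + 9*t*exp(-2*t), 3*t^2*exp(-2*t)/2 + 13*t*exp(-2*t)]
  [0, 6*t*exp(-2*t) + exp(-2*t), 9*t*exp(-2*t)]
  [0, -4*t*exp(-2*t), -6*t*exp(-2*t) + exp(-2*t)]

Strategy: write A = P · J · P⁻¹ where J is a Jordan canonical form, so e^{tA} = P · e^{tJ} · P⁻¹, and e^{tJ} can be computed block-by-block.

A has Jordan form
J =
  [-2,  1,  0]
  [ 0, -2,  1]
  [ 0,  0, -2]
(up to reordering of blocks).

Per-block formulas:
  For a 3×3 Jordan block J_3(-2): exp(t · J_3(-2)) = e^(-2t)·(I + t·N + (t^2/2)·N^2), where N is the 3×3 nilpotent shift.

After assembling e^{tJ} and conjugating by P, we get:

e^{tA} =
  [exp(-2*t), t^2*exp(-2*t) + 9*t*exp(-2*t), 3*t^2*exp(-2*t)/2 + 13*t*exp(-2*t)]
  [0, 6*t*exp(-2*t) + exp(-2*t), 9*t*exp(-2*t)]
  [0, -4*t*exp(-2*t), -6*t*exp(-2*t) + exp(-2*t)]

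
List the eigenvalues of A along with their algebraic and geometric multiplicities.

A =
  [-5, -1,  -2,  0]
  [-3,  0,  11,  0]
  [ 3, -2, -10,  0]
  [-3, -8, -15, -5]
λ = -5: alg = 4, geom = 2

Step 1 — factor the characteristic polynomial to read off the algebraic multiplicities:
  χ_A(x) = (x + 5)^4

Step 2 — compute geometric multiplicities via the rank-nullity identity g(λ) = n − rank(A − λI):
  rank(A − (-5)·I) = 2, so dim ker(A − (-5)·I) = n − 2 = 2

Summary:
  λ = -5: algebraic multiplicity = 4, geometric multiplicity = 2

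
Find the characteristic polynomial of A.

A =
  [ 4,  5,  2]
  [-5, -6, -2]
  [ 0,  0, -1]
x^3 + 3*x^2 + 3*x + 1

Expanding det(x·I − A) (e.g. by cofactor expansion or by noting that A is similar to its Jordan form J, which has the same characteristic polynomial as A) gives
  χ_A(x) = x^3 + 3*x^2 + 3*x + 1
which factors as (x + 1)^3. The eigenvalues (with algebraic multiplicities) are λ = -1 with multiplicity 3.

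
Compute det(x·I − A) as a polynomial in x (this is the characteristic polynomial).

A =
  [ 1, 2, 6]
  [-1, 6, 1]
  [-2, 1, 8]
x^3 - 15*x^2 + 75*x - 125

Expanding det(x·I − A) (e.g. by cofactor expansion or by noting that A is similar to its Jordan form J, which has the same characteristic polynomial as A) gives
  χ_A(x) = x^3 - 15*x^2 + 75*x - 125
which factors as (x - 5)^3. The eigenvalues (with algebraic multiplicities) are λ = 5 with multiplicity 3.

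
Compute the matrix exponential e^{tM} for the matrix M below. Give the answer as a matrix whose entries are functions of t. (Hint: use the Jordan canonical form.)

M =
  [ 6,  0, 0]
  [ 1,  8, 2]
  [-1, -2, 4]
e^{tM} =
  [exp(6*t), 0, 0]
  [t*exp(6*t), 2*t*exp(6*t) + exp(6*t), 2*t*exp(6*t)]
  [-t*exp(6*t), -2*t*exp(6*t), -2*t*exp(6*t) + exp(6*t)]

Strategy: write M = P · J · P⁻¹ where J is a Jordan canonical form, so e^{tM} = P · e^{tJ} · P⁻¹, and e^{tJ} can be computed block-by-block.

M has Jordan form
J =
  [6, 1, 0]
  [0, 6, 0]
  [0, 0, 6]
(up to reordering of blocks).

Per-block formulas:
  For a 1×1 block at λ = 6: exp(t · [6]) = [e^(6t)].
  For a 2×2 Jordan block J_2(6): exp(t · J_2(6)) = e^(6t)·(I + t·N), where N is the 2×2 nilpotent shift.

After assembling e^{tJ} and conjugating by P, we get:

e^{tM} =
  [exp(6*t), 0, 0]
  [t*exp(6*t), 2*t*exp(6*t) + exp(6*t), 2*t*exp(6*t)]
  [-t*exp(6*t), -2*t*exp(6*t), -2*t*exp(6*t) + exp(6*t)]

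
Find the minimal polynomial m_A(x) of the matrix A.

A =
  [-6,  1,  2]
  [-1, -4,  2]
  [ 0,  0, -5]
x^2 + 10*x + 25

The characteristic polynomial is χ_A(x) = (x + 5)^3, so the eigenvalues are known. The minimal polynomial is
  m_A(x) = Π_λ (x − λ)^{k_λ}
where k_λ is the size of the *largest* Jordan block for λ (equivalently, the smallest k with (A − λI)^k v = 0 for every generalised eigenvector v of λ).

  λ = -5: largest Jordan block has size 2, contributing (x + 5)^2

So m_A(x) = (x + 5)^2 = x^2 + 10*x + 25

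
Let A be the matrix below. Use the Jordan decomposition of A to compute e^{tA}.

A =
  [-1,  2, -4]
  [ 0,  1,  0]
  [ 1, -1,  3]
e^{tA} =
  [-2*t*exp(t) + exp(t), 2*t*exp(t), -4*t*exp(t)]
  [0, exp(t), 0]
  [t*exp(t), -t*exp(t), 2*t*exp(t) + exp(t)]

Strategy: write A = P · J · P⁻¹ where J is a Jordan canonical form, so e^{tA} = P · e^{tJ} · P⁻¹, and e^{tJ} can be computed block-by-block.

A has Jordan form
J =
  [1, 1, 0]
  [0, 1, 0]
  [0, 0, 1]
(up to reordering of blocks).

Per-block formulas:
  For a 2×2 Jordan block J_2(1): exp(t · J_2(1)) = e^(1t)·(I + t·N), where N is the 2×2 nilpotent shift.
  For a 1×1 block at λ = 1: exp(t · [1]) = [e^(1t)].

After assembling e^{tJ} and conjugating by P, we get:

e^{tA} =
  [-2*t*exp(t) + exp(t), 2*t*exp(t), -4*t*exp(t)]
  [0, exp(t), 0]
  [t*exp(t), -t*exp(t), 2*t*exp(t) + exp(t)]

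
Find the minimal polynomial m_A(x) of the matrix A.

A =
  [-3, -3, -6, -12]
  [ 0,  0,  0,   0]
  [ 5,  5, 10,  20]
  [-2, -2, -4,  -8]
x^2 + x

The characteristic polynomial is χ_A(x) = x^3*(x + 1), so the eigenvalues are known. The minimal polynomial is
  m_A(x) = Π_λ (x − λ)^{k_λ}
where k_λ is the size of the *largest* Jordan block for λ (equivalently, the smallest k with (A − λI)^k v = 0 for every generalised eigenvector v of λ).

  λ = -1: largest Jordan block has size 1, contributing (x + 1)
  λ = 0: largest Jordan block has size 1, contributing (x − 0)

So m_A(x) = x*(x + 1) = x^2 + x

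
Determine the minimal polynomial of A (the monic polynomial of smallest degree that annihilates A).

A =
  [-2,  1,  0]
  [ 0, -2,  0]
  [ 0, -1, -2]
x^2 + 4*x + 4

The characteristic polynomial is χ_A(x) = (x + 2)^3, so the eigenvalues are known. The minimal polynomial is
  m_A(x) = Π_λ (x − λ)^{k_λ}
where k_λ is the size of the *largest* Jordan block for λ (equivalently, the smallest k with (A − λI)^k v = 0 for every generalised eigenvector v of λ).

  λ = -2: largest Jordan block has size 2, contributing (x + 2)^2

So m_A(x) = (x + 2)^2 = x^2 + 4*x + 4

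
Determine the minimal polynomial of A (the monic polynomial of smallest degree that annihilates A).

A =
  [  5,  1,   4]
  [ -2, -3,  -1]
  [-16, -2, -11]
x^3 + 9*x^2 + 27*x + 27

The characteristic polynomial is χ_A(x) = (x + 3)^3, so the eigenvalues are known. The minimal polynomial is
  m_A(x) = Π_λ (x − λ)^{k_λ}
where k_λ is the size of the *largest* Jordan block for λ (equivalently, the smallest k with (A − λI)^k v = 0 for every generalised eigenvector v of λ).

  λ = -3: largest Jordan block has size 3, contributing (x + 3)^3

So m_A(x) = (x + 3)^3 = x^3 + 9*x^2 + 27*x + 27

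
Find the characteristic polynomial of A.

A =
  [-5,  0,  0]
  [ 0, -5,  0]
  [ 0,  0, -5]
x^3 + 15*x^2 + 75*x + 125

Expanding det(x·I − A) (e.g. by cofactor expansion or by noting that A is similar to its Jordan form J, which has the same characteristic polynomial as A) gives
  χ_A(x) = x^3 + 15*x^2 + 75*x + 125
which factors as (x + 5)^3. The eigenvalues (with algebraic multiplicities) are λ = -5 with multiplicity 3.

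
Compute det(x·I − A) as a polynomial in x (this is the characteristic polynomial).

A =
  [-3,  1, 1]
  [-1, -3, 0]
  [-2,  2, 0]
x^3 + 6*x^2 + 12*x + 8

Expanding det(x·I − A) (e.g. by cofactor expansion or by noting that A is similar to its Jordan form J, which has the same characteristic polynomial as A) gives
  χ_A(x) = x^3 + 6*x^2 + 12*x + 8
which factors as (x + 2)^3. The eigenvalues (with algebraic multiplicities) are λ = -2 with multiplicity 3.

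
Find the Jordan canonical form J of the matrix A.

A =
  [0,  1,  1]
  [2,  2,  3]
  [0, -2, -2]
J_3(0)

The characteristic polynomial is
  det(x·I − A) = x^3

Eigenvalues and multiplicities (the geometric multiplicity of λ is n − rank(A − λI), which equals the number of Jordan blocks for λ):
  λ = 0: algebraic multiplicity = 3, geometric multiplicity = 1

Determining the block sizes for each eigenvalue:
  λ = 0: one block (gm = 1), so the single block has size am = 3 → block sizes [3]

Assembling the blocks gives a Jordan form
J =
  [0, 1, 0]
  [0, 0, 1]
  [0, 0, 0]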